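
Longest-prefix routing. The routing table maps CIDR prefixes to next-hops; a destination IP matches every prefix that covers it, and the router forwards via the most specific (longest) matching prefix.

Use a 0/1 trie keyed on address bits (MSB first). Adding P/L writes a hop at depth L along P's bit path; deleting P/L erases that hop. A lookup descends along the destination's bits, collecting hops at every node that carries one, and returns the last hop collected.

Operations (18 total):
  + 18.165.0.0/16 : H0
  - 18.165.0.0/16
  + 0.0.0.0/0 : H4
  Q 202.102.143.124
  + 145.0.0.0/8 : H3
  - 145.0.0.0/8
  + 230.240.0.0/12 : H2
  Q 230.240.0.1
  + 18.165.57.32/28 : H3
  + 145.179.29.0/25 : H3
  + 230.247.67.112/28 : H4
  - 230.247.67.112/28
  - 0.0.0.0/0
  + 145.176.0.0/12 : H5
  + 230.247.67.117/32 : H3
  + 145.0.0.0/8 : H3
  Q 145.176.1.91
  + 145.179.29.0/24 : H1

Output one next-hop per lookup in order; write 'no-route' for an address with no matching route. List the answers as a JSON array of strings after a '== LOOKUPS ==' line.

Process each operation:
  + 18.165.0.0/16 (H0) depth=16
  del 18.165.0.0/16 (clear depth 16)
  + 0.0.0.0/0 (H4) depth=0
  Q 202.102.143.124: descend ε ; hops seen [H4] ; pick H4
  + 145.0.0.0/8 (H3) depth=8
  del 145.0.0.0/8 (clear depth 8)
  + 230.240.0.0/12 (H2) depth=12
  Q 230.240.0.1: descend 111001101111 ; hops seen [H4,H2] ; pick H2
  + 18.165.57.32/28 (H3) depth=28
  + 145.179.29.0/25 (H3) depth=25
  + 230.247.67.112/28 (H4) depth=28
  del 230.247.67.112/28 (clear depth 28)
  del 0.0.0.0/0 (clear depth 0)
  + 145.176.0.0/12 (H5) depth=12
  + 230.247.67.117/32 (H3) depth=32
  + 145.0.0.0/8 (H3) depth=8
  Q 145.176.1.91: descend 10010001101100 ; hops seen [H3,H5] ; pick H5
  + 145.179.29.0/24 (H1) depth=24

== LOOKUPS ==
["H4","H2","H5"]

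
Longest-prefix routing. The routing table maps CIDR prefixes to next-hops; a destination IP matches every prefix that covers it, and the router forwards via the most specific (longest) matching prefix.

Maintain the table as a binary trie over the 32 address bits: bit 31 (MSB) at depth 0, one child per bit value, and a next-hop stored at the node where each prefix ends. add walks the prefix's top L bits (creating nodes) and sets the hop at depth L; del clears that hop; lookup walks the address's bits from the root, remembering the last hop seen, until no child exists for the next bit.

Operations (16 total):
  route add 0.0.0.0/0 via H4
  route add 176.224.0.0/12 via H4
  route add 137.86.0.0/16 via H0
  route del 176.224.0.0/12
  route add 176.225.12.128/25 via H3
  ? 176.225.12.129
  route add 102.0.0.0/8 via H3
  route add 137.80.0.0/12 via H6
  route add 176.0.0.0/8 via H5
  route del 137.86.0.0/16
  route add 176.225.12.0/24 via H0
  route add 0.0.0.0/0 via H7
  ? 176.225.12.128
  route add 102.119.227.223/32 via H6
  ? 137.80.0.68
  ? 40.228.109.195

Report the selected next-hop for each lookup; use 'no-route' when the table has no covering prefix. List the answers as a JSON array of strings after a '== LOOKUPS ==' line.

Apply in order:
  + 0.0.0.0/0 (H4) depth=0
  + 176.224.0.0/12 (H4) depth=12
  + 137.86.0.0/16 (H0) depth=16
  del 176.224.0.0/12 (clear depth 12)
  + 176.225.12.128/25 (H3) depth=25
  ? 176.225.12.129  path d0:H4→d1:-→d2:-→d3:-→d4:-→d5:-→d6:-→d7:-→d8:-→d9:-→d10:-→d11:-→d12:-→d13:-→d14:-→d15:-→d16:-→d17:-→d18:-→d19:-→d20:-→d21:-→d22:-→d23:-→d24:-→d25:H3  best=H3
  + 102.0.0.0/8 (H3) depth=8
  + 137.80.0.0/12 (H6) depth=12
  + 176.0.0.0/8 (H5) depth=8
  del 137.86.0.0/16 (clear depth 16)
  + 176.225.12.0/24 (H0) depth=24
  + 0.0.0.0/0 (H7) depth=0
  ? 176.225.12.128  path d0:H7→d1:-→d2:-→d3:-→d4:-→d5:-→d6:-→d7:-→d8:H5→d9:-→d10:-→d11:-→d12:-→d13:-→d14:-→d15:-→d16:-→d17:-→d18:-→d19:-→d20:-→d21:-→d22:-→d23:-→d24:H0→d25:H3  best=H3
  + 102.119.227.223/32 (H6) depth=32
  ? 137.80.0.68  path d0:H7→d1:-→d2:-→d3:-→d4:-→d5:-→d6:-→d7:-→d8:-→d9:-→d10:-→d11:-→d12:H6→d13:-  best=H6
  ? 40.228.109.195  path d0:H7→d1:-  best=H7

== LOOKUPS ==
["H3","H3","H6","H7"]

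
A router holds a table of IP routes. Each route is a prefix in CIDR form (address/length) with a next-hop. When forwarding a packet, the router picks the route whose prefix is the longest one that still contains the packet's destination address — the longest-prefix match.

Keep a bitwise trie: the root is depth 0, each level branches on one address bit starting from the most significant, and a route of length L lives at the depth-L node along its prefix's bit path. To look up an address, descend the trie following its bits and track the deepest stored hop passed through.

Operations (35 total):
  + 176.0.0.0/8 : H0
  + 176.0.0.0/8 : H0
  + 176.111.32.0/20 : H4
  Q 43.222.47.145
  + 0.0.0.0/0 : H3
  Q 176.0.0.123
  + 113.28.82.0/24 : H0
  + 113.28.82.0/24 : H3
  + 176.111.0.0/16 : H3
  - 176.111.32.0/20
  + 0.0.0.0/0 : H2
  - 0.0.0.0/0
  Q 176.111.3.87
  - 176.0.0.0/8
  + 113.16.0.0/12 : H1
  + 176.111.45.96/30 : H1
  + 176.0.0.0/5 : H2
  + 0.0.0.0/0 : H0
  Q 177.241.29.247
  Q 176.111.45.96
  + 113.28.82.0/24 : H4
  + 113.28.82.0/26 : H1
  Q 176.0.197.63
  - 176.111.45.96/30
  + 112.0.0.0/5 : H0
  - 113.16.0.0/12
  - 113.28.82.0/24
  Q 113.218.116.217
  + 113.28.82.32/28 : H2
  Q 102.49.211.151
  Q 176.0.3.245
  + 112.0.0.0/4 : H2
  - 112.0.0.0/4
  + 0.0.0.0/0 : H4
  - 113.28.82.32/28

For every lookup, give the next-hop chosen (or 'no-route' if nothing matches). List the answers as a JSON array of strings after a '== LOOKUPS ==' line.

Process each operation:
  add 176.0.0.0/8 -> H0 at depth 8
  add 176.0.0.0/8 -> H0 at depth 8
  add 176.111.32.0/20 -> H4 at depth 20
  Q 43.222.47.145: descend ε ; hops seen [∅] ; pick no-route
  add 0.0.0.0/0 -> H3 at depth 0
  Q 176.0.0.123: descend 101100000 ; hops seen [H3,H0] ; pick H0
  add 113.28.82.0/24 -> H0 at depth 24
  add 113.28.82.0/24 -> H3 at depth 24
  add 176.111.0.0/16 -> H3 at depth 16
  - 176.111.32.0/20 clear@20
  add 0.0.0.0/0 -> H2 at depth 0
  - 0.0.0.0/0 clear@0
  Q 176.111.3.87: descend 101100000110111100 ; hops seen [H0,H3] ; pick H3
  - 176.0.0.0/8 clear@8
  add 113.16.0.0/12 -> H1 at depth 12
  add 176.111.45.96/30 -> H1 at depth 30
  add 176.0.0.0/5 -> H2 at depth 5
  add 0.0.0.0/0 -> H0 at depth 0
  Q 177.241.29.247: descend 1011000 ; hops seen [H0,H2] ; pick H2
  Q 176.111.45.96: descend 101100000110111100101101011000 ; hops seen [H0,H2,H3,H1] ; pick H1
  add 113.28.82.0/24 -> H4 at depth 24
  add 113.28.82.0/26 -> H1 at depth 26
  Q 176.0.197.63: descend 101100000 ; hops seen [H0,H2] ; pick H2
  - 176.111.45.96/30 clear@30
  add 112.0.0.0/5 -> H0 at depth 5
  - 113.16.0.0/12 clear@12
  - 113.28.82.0/24 clear@24
  Q 113.218.116.217: descend 01110001 ; hops seen [H0,H0] ; pick H0
  add 113.28.82.32/28 -> H2 at depth 28
  Q 102.49.211.151: descend 011 ; hops seen [H0] ; pick H0
  Q 176.0.3.245: descend 101100000 ; hops seen [H0,H2] ; pick H2
  add 112.0.0.0/4 -> H2 at depth 4
  - 112.0.0.0/4 clear@4
  add 0.0.0.0/0 -> H4 at depth 0
  - 113.28.82.32/28 clear@28

== LOOKUPS ==
["no-route","H0","H3","H2","H1","H2","H0","H0","H2"]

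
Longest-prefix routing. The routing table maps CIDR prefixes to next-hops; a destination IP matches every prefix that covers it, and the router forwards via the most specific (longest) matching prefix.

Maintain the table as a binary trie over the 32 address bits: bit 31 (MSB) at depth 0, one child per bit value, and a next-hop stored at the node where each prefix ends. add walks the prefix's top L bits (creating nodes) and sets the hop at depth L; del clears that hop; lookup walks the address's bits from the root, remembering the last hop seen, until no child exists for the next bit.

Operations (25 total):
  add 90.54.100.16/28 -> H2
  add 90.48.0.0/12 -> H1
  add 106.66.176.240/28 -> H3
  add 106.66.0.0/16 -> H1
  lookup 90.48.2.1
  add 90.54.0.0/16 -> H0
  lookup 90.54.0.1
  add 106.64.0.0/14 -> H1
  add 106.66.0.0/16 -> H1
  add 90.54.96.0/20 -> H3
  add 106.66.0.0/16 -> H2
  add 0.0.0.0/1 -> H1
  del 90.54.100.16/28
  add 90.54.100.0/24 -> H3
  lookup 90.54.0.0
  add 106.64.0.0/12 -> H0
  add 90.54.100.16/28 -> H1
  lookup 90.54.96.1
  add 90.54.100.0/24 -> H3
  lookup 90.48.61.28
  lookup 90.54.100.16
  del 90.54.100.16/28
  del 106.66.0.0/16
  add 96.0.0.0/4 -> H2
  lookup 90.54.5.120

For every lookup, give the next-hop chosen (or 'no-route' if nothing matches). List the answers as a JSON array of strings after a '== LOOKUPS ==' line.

Apply in order:
  + 90.54.100.16/28 (H2) depth=28
  + 90.48.0.0/12 (H1) depth=12
  + 106.66.176.240/28 (H3) depth=28
  + 106.66.0.0/16 (H1) depth=16
  Q 90.48.2.1: descend 0101101000110 ; hops seen [H1] ; pick H1
  + 90.54.0.0/16 (H0) depth=16
  Q 90.54.0.1: descend 01011010001101100 ; hops seen [H1,H0] ; pick H0
  + 106.64.0.0/14 (H1) depth=14
  + 106.66.0.0/16 (H1) depth=16
  + 90.54.96.0/20 (H3) depth=20
  + 106.66.0.0/16 (H2) depth=16
  + 0.0.0.0/1 (H1) depth=1
  del 90.54.100.16/28 (clear depth 28)
  + 90.54.100.0/24 (H3) depth=24
  Q 90.54.0.0: descend 01011010001101100 ; hops seen [H1,H1,H0] ; pick H0
  + 106.64.0.0/12 (H0) depth=12
  + 90.54.100.16/28 (H1) depth=28
  Q 90.54.96.1: descend 010110100011011001100 ; hops seen [H1,H1,H0,H3] ; pick H3
  + 90.54.100.0/24 (H3) depth=24
  Q 90.48.61.28: descend 0101101000110 ; hops seen [H1,H1] ; pick H1
  Q 90.54.100.16: descend 0101101000110110011001000001 ; hops seen [H1,H1,H0,H3,H3,H1] ; pick H1
  del 90.54.100.16/28 (clear depth 28)
  del 106.66.0.0/16 (clear depth 16)
  + 96.0.0.0/4 (H2) depth=4
  Q 90.54.5.120: descend 01011010001101100 ; hops seen [H1,H1,H0] ; pick H0

== LOOKUPS ==
["H1","H0","H0","H3","H1","H1","H0"]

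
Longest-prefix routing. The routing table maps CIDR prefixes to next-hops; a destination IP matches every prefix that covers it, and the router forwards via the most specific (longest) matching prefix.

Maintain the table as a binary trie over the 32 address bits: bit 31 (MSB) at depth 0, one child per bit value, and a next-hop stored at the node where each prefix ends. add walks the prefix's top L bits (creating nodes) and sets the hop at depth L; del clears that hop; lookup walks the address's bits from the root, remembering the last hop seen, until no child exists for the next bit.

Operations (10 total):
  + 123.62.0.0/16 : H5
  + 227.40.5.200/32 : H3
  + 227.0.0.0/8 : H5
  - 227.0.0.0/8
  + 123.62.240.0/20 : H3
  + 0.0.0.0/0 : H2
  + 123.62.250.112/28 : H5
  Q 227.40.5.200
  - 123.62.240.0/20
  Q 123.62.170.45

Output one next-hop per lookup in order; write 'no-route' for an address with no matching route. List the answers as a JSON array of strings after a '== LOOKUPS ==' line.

Apply in order:
  + 123.62.0.0/16 (H5) depth=16
  + 227.40.5.200/32 (H3) depth=32
  + 227.0.0.0/8 (H5) depth=8
  del 227.0.0.0/8 (clear depth 8)
  + 123.62.240.0/20 (H3) depth=20
  + 0.0.0.0/0 (H2) depth=0
  + 123.62.250.112/28 (H5) depth=28
  Q 227.40.5.200: descend 11100011001010000000010111001000 ; hops seen [H2,H3] ; pick H3
  del 123.62.240.0/20 (clear depth 20)
  Q 123.62.170.45: descend 01111011001111101 ; hops seen [H2,H5] ; pick H5

== LOOKUPS ==
["H3","H5"]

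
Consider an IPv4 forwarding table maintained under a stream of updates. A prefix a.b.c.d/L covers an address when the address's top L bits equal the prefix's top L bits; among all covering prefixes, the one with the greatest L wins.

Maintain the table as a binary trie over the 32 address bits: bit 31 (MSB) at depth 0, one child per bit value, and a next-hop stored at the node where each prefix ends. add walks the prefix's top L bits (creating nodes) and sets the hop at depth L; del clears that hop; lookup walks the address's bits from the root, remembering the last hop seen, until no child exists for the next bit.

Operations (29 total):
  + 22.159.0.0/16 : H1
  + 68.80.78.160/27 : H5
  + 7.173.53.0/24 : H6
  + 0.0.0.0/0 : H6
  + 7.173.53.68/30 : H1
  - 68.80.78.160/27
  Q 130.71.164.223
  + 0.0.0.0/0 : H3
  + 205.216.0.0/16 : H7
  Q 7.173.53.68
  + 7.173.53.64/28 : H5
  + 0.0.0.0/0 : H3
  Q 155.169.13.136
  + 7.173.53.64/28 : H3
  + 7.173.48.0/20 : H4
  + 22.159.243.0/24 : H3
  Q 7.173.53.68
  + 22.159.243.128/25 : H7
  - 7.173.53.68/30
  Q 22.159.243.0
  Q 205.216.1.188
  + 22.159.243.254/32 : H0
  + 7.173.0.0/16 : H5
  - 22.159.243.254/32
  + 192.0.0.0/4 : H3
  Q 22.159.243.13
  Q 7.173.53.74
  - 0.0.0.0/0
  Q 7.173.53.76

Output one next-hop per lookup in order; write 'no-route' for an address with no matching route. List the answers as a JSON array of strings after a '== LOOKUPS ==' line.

Apply in order:
  + 22.159.0.0/16 (H1) depth=16
  + 68.80.78.160/27 (H5) depth=27
  + 7.173.53.0/24 (H6) depth=24
  + 0.0.0.0/0 (H6) depth=0
  + 7.173.53.68/30 (H1) depth=30
  - 68.80.78.160/27 clear@27
  lookup 130.71.164.223: bits ε walk d0:H6 -> H6
  + 0.0.0.0/0 (H3) depth=0
  + 205.216.0.0/16 (H7) depth=16
  lookup 7.173.53.68: bits 000001111010110100110101010001 walk d0:H3→d1:-→d2:-→d3:-→d4:-→d5:-→d6:-→d7:-→d8:-→d9:-→d10:-→d11:-→d12:-→d13:-→d14:-→d15:-→d16:-→d17:-→d18:-→d19:-→d20:-→d21:-→d22:-→d23:-→d24:H6→d25:-→d26:-→d27:-→d28:-→d29:-→d30:H1 -> H1
  + 7.173.53.64/28 (H5) depth=28
  + 0.0.0.0/0 (H3) depth=0
  lookup 155.169.13.136: bits 1 walk d0:H3→d1:- -> H3
  + 7.173.53.64/28 (H3) depth=28
  + 7.173.48.0/20 (H4) depth=20
  + 22.159.243.0/24 (H3) depth=24
  lookup 7.173.53.68: bits 000001111010110100110101010001 walk d0:H3→d1:-→d2:-→d3:-→d4:-→d5:-→d6:-→d7:-→d8:-→d9:-→d10:-→d11:-→d12:-→d13:-→d14:-→d15:-→d16:-→d17:-→d18:-→d19:-→d20:H4→d21:-→d22:-→d23:-→d24:H6→d25:-→d26:-→d27:-→d28:H3→d29:-→d30:H1 -> H1
  + 22.159.243.128/25 (H7) depth=25
  - 7.173.53.68/30 clear@30
  lookup 22.159.243.0: bits 000101101001111111110011 walk d0:H3→d1:-→d2:-→d3:-→d4:-→d5:-→d6:-→d7:-→d8:-→d9:-→d10:-→d11:-→d12:-→d13:-→d14:-→d15:-→d16:H1→d17:-→d18:-→d19:-→d20:-→d21:-→d22:-→d23:-→d24:H3 -> H3
  lookup 205.216.1.188: bits 1100110111011000 walk d0:H3→d1:-→d2:-→d3:-→d4:-→d5:-→d6:-→d7:-→d8:-→d9:-→d10:-→d11:-→d12:-→d13:-→d14:-→d15:-→d16:H7 -> H7
  + 22.159.243.254/32 (H0) depth=32
  + 7.173.0.0/16 (H5) depth=16
  - 22.159.243.254/32 clear@32
  + 192.0.0.0/4 (H3) depth=4
  lookup 22.159.243.13: bits 000101101001111111110011 walk d0:H3→d1:-→d2:-→d3:-→d4:-→d5:-→d6:-→d7:-→d8:-→d9:-→d10:-→d11:-→d12:-→d13:-→d14:-→d15:-→d16:H1→d17:-→d18:-→d19:-→d20:-→d21:-→d22:-→d23:-→d24:H3 -> H3
  lookup 7.173.53.74: bits 0000011110101101001101010100 walk d0:H3→d1:-→d2:-→d3:-→d4:-→d5:-→d6:-→d7:-→d8:-→d9:-→d10:-→d11:-→d12:-→d13:-→d14:-→d15:-→d16:H5→d17:-→d18:-→d19:-→d20:H4→d21:-→d22:-→d23:-→d24:H6→d25:-→d26:-→d27:-→d28:H3 -> H3
  - 0.0.0.0/0 clear@0
  lookup 7.173.53.76: bits 0000011110101101001101010100 walk d0:-→d1:-→d2:-→d3:-→d4:-→d5:-→d6:-→d7:-→d8:-→d9:-→d10:-→d11:-→d12:-→d13:-→d14:-→d15:-→d16:H5→d17:-→d18:-→d19:-→d20:H4→d21:-→d22:-→d23:-→d24:H6→d25:-→d26:-→d27:-→d28:H3 -> H3

== LOOKUPS ==
["H6","H1","H3","H1","H3","H7","H3","H3","H3"]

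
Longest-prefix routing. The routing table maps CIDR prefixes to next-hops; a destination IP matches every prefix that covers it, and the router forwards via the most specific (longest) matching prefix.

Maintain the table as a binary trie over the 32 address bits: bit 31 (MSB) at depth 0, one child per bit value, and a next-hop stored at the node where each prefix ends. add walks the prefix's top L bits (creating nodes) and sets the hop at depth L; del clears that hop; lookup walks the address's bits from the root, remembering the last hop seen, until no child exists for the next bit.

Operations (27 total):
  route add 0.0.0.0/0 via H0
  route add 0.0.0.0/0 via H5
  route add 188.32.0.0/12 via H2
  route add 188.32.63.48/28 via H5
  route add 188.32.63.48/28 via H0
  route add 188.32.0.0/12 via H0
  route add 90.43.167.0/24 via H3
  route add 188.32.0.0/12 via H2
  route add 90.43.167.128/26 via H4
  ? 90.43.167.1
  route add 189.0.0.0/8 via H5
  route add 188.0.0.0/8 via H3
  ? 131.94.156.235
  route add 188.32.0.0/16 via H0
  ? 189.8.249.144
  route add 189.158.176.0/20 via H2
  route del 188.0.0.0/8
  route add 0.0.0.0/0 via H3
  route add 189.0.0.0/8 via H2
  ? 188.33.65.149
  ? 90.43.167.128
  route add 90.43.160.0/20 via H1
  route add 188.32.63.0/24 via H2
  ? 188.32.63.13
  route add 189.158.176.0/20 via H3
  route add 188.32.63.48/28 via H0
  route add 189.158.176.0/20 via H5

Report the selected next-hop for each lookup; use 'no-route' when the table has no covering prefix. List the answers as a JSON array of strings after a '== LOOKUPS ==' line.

Trace:
  + 0.0.0.0/0 (H0) depth=0
  + 0.0.0.0/0 (H5) depth=0
  + 188.32.0.0/12 (H2) depth=12
  + 188.32.63.48/28 (H5) depth=28
  + 188.32.63.48/28 (H0) depth=28
  + 188.32.0.0/12 (H0) depth=12
  + 90.43.167.0/24 (H3) depth=24
  + 188.32.0.0/12 (H2) depth=12
  + 90.43.167.128/26 (H4) depth=26
  lookup 90.43.167.1: bits 010110100010101110100111 walk d0:H5→d1:-→d2:-→d3:-→d4:-→d5:-→d6:-→d7:-→d8:-→d9:-→d10:-→d11:-→d12:-→d13:-→d14:-→d15:-→d16:-→d17:-→d18:-→d19:-→d20:-→d21:-→d22:-→d23:-→d24:H3 -> H3
  + 189.0.0.0/8 (H5) depth=8
  + 188.0.0.0/8 (H3) depth=8
  lookup 131.94.156.235: bits 10 walk d0:H5→d1:-→d2:- -> H5
  + 188.32.0.0/16 (H0) depth=16
  lookup 189.8.249.144: bits 10111101 walk d0:H5→d1:-→d2:-→d3:-→d4:-→d5:-→d6:-→d7:-→d8:H5 -> H5
  + 189.158.176.0/20 (H2) depth=20
  - 188.0.0.0/8 clear@8
  + 0.0.0.0/0 (H3) depth=0
  + 189.0.0.0/8 (H2) depth=8
  lookup 188.33.65.149: bits 101111000010000 walk d0:H3→d1:-→d2:-→d3:-→d4:-→d5:-→d6:-→d7:-→d8:-→d9:-→d10:-→d11:-→d12:H2→d13:-→d14:-→d15:- -> H2
  lookup 90.43.167.128: bits 01011010001010111010011110 walk d0:H3→d1:-→d2:-→d3:-→d4:-→d5:-→d6:-→d7:-→d8:-→d9:-→d10:-→d11:-→d12:-→d13:-→d14:-→d15:-→d16:-→d17:-→d18:-→d19:-→d20:-→d21:-→d22:-→d23:-→d24:H3→d25:-→d26:H4 -> H4
  + 90.43.160.0/20 (H1) depth=20
  + 188.32.63.0/24 (H2) depth=24
  lookup 188.32.63.13: bits 10111100001000000011111100 walk d0:H3→d1:-→d2:-→d3:-→d4:-→d5:-→d6:-→d7:-→d8:-→d9:-→d10:-→d11:-→d12:H2→d13:-→d14:-→d15:-→d16:H0→d17:-→d18:-→d19:-→d20:-→d21:-→d22:-→d23:-→d24:H2→d25:-→d26:- -> H2
  + 189.158.176.0/20 (H3) depth=20
  + 188.32.63.48/28 (H0) depth=28
  + 189.158.176.0/20 (H5) depth=20

== LOOKUPS ==
["H3","H5","H5","H2","H4","H2"]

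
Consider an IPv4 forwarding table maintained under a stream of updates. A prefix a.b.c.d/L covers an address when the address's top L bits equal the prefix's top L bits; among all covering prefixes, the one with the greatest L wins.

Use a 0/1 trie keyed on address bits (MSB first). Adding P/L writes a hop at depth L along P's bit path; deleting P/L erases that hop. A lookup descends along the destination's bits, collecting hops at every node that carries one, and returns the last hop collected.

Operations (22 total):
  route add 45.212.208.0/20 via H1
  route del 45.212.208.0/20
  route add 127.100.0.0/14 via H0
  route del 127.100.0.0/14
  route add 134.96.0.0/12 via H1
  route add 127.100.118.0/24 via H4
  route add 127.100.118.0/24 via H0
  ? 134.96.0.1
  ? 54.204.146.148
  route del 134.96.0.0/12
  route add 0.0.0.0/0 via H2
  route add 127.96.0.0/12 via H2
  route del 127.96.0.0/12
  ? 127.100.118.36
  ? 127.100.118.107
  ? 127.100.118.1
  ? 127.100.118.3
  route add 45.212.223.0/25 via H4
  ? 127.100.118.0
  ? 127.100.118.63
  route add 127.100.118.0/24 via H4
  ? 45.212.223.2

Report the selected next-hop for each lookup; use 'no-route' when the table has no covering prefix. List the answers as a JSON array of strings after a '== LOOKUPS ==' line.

Apply in order:
  add 45.212.208.0/20 -> H1 at depth 20
  del 45.212.208.0/20 (clear depth 20)
  add 127.100.0.0/14 -> H0 at depth 14
  del 127.100.0.0/14 (clear depth 14)
  add 134.96.0.0/12 -> H1 at depth 12
  add 127.100.118.0/24 -> H4 at depth 24
  add 127.100.118.0/24 -> H0 at depth 24
  ? 134.96.0.1  path d0:-→d1:-→d2:-→d3:-→d4:-→d5:-→d6:-→d7:-→d8:-→d9:-→d10:-→d11:-→d12:H1  best=H1
  ? 54.204.146.148  path d0:-→d1:-→d2:-→d3:-  best=no-route
  del 134.96.0.0/12 (clear depth 12)
  add 0.0.0.0/0 -> H2 at depth 0
  add 127.96.0.0/12 -> H2 at depth 12
  del 127.96.0.0/12 (clear depth 12)
  ? 127.100.118.36  path d0:H2→d1:-→d2:-→d3:-→d4:-→d5:-→d6:-→d7:-→d8:-→d9:-→d10:-→d11:-→d12:-→d13:-→d14:-→d15:-→d16:-→d17:-→d18:-→d19:-→d20:-→d21:-→d22:-→d23:-→d24:H0  best=H0
  ? 127.100.118.107  path d0:H2→d1:-→d2:-→d3:-→d4:-→d5:-→d6:-→d7:-→d8:-→d9:-→d10:-→d11:-→d12:-→d13:-→d14:-→d15:-→d16:-→d17:-→d18:-→d19:-→d20:-→d21:-→d22:-→d23:-→d24:H0  best=H0
  ? 127.100.118.1  path d0:H2→d1:-→d2:-→d3:-→d4:-→d5:-→d6:-→d7:-→d8:-→d9:-→d10:-→d11:-→d12:-→d13:-→d14:-→d15:-→d16:-→d17:-→d18:-→d19:-→d20:-→d21:-→d22:-→d23:-→d24:H0  best=H0
  ? 127.100.118.3  path d0:H2→d1:-→d2:-→d3:-→d4:-→d5:-→d6:-→d7:-→d8:-→d9:-→d10:-→d11:-→d12:-→d13:-→d14:-→d15:-→d16:-→d17:-→d18:-→d19:-→d20:-→d21:-→d22:-→d23:-→d24:H0  best=H0
  add 45.212.223.0/25 -> H4 at depth 25
  ? 127.100.118.0  path d0:H2→d1:-→d2:-→d3:-→d4:-→d5:-→d6:-→d7:-→d8:-→d9:-→d10:-→d11:-→d12:-→d13:-→d14:-→d15:-→d16:-→d17:-→d18:-→d19:-→d20:-→d21:-→d22:-→d23:-→d24:H0  best=H0
  ? 127.100.118.63  path d0:H2→d1:-→d2:-→d3:-→d4:-→d5:-→d6:-→d7:-→d8:-→d9:-→d10:-→d11:-→d12:-→d13:-→d14:-→d15:-→d16:-→d17:-→d18:-→d19:-→d20:-→d21:-→d22:-→d23:-→d24:H0  best=H0
  add 127.100.118.0/24 -> H4 at depth 24
  ? 45.212.223.2  path d0:H2→d1:-→d2:-→d3:-→d4:-→d5:-→d6:-→d7:-→d8:-→d9:-→d10:-→d11:-→d12:-→d13:-→d14:-→d15:-→d16:-→d17:-→d18:-→d19:-→d20:-→d21:-→d22:-→d23:-→d24:-→d25:H4  best=H4

== LOOKUPS ==
["H1","no-route","H0","H0","H0","H0","H0","H0","H4"]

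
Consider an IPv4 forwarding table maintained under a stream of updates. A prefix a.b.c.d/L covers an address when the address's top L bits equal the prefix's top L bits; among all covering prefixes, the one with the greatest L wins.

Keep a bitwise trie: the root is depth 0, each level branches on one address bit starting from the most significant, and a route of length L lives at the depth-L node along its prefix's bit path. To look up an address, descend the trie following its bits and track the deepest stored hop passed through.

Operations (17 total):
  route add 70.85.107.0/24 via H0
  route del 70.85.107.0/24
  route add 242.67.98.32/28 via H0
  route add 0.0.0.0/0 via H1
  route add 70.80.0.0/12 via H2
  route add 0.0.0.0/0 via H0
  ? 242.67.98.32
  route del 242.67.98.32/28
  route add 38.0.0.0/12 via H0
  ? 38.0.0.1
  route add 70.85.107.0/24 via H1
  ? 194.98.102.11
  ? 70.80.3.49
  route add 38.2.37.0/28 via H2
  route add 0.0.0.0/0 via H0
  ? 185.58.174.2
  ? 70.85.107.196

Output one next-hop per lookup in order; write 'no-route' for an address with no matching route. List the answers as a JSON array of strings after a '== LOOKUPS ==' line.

Apply in order:
  add 70.85.107.0/24 -> H0 at depth 24
  - 70.85.107.0/24 clear@24
  add 242.67.98.32/28 -> H0 at depth 28
  add 0.0.0.0/0 -> H1 at depth 0
  add 70.80.0.0/12 -> H2 at depth 12
  add 0.0.0.0/0 -> H0 at depth 0
  ? 242.67.98.32  path d0:H0→d1:-→d2:-→d3:-→d4:-→d5:-→d6:-→d7:-→d8:-→d9:-→d10:-→d11:-→d12:-→d13:-→d14:-→d15:-→d16:-→d17:-→d18:-→d19:-→d20:-→d21:-→d22:-→d23:-→d24:-→d25:-→d26:-→d27:-→d28:H0  best=H0
  - 242.67.98.32/28 clear@28
  add 38.0.0.0/12 -> H0 at depth 12
  ? 38.0.0.1  path d0:H0→d1:-→d2:-→d3:-→d4:-→d5:-→d6:-→d7:-→d8:-→d9:-→d10:-→d11:-→d12:H0  best=H0
  add 70.85.107.0/24 -> H1 at depth 24
  ? 194.98.102.11  path d0:H0→d1:-→d2:-  best=H0
  ? 70.80.3.49  path d0:H0→d1:-→d2:-→d3:-→d4:-→d5:-→d6:-→d7:-→d8:-→d9:-→d10:-→d11:-→d12:H2→d13:-  best=H2
  add 38.2.37.0/28 -> H2 at depth 28
  add 0.0.0.0/0 -> H0 at depth 0
  ? 185.58.174.2  path d0:H0→d1:-  best=H0
  ? 70.85.107.196  path d0:H0→d1:-→d2:-→d3:-→d4:-→d5:-→d6:-→d7:-→d8:-→d9:-→d10:-→d11:-→d12:H2→d13:-→d14:-→d15:-→d16:-→d17:-→d18:-→d19:-→d20:-→d21:-→d22:-→d23:-→d24:H1  best=H1

== LOOKUPS ==
["H0","H0","H0","H2","H0","H1"]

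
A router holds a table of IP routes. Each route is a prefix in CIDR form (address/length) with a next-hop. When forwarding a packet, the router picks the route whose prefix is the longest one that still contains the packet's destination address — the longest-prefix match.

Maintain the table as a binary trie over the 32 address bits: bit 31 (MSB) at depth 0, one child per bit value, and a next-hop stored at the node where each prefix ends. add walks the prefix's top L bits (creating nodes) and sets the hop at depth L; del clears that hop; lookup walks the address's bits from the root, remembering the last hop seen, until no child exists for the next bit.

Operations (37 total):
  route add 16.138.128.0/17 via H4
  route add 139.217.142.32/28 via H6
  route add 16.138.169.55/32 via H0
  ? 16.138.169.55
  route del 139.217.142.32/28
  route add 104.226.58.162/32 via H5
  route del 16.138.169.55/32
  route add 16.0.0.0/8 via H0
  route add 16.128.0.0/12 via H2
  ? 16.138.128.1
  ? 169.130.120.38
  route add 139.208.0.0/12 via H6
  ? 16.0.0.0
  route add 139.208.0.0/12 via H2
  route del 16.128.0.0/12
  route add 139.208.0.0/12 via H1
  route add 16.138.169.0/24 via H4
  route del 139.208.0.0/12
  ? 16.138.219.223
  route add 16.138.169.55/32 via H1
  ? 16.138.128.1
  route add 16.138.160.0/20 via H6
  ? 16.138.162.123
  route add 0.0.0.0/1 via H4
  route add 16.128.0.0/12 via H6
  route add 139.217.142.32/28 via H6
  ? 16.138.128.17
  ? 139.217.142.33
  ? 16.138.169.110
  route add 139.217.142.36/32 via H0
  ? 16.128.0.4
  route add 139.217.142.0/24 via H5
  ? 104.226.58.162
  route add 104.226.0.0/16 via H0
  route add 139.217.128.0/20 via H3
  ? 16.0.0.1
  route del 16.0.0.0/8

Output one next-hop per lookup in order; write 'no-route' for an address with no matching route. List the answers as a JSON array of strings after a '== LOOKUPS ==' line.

Apply in order:
  + 16.138.128.0/17 (H4) depth=17
  + 139.217.142.32/28 (H6) depth=28
  + 16.138.169.55/32 (H0) depth=32
  lookup 16.138.169.55: bits 00010000100010101010100100110111 walk d0:-→d1:-→d2:-→d3:-→d4:-→d5:-→d6:-→d7:-→d8:-→d9:-→d10:-→d11:-→d12:-→d13:-→d14:-→d15:-→d16:-→d17:H4→d18:-→d19:-→d20:-→d21:-→d22:-→d23:-→d24:-→d25:-→d26:-→d27:-→d28:-→d29:-→d30:-→d31:-→d32:H0 -> H0
  - 139.217.142.32/28 clear@28
  + 104.226.58.162/32 (H5) depth=32
  - 16.138.169.55/32 clear@32
  + 16.0.0.0/8 (H0) depth=8
  + 16.128.0.0/12 (H2) depth=12
  lookup 16.138.128.1: bits 000100001000101010 walk d0:-→d1:-→d2:-→d3:-→d4:-→d5:-→d6:-→d7:-→d8:H0→d9:-→d10:-→d11:-→d12:H2→d13:-→d14:-→d15:-→d16:-→d17:H4→d18:- -> H4
  lookup 169.130.120.38: bits 10 walk d0:-→d1:-→d2:- -> no-route
  + 139.208.0.0/12 (H6) depth=12
  lookup 16.0.0.0: bits 00010000 walk d0:-→d1:-→d2:-→d3:-→d4:-→d5:-→d6:-→d7:-→d8:H0 -> H0
  + 139.208.0.0/12 (H2) depth=12
  - 16.128.0.0/12 clear@12
  + 139.208.0.0/12 (H1) depth=12
  + 16.138.169.0/24 (H4) depth=24
  - 139.208.0.0/12 clear@12
  lookup 16.138.219.223: bits 00010000100010101 walk d0:-→d1:-→d2:-→d3:-→d4:-→d5:-→d6:-→d7:-→d8:H0→d9:-→d10:-→d11:-→d12:-→d13:-→d14:-→d15:-→d16:-→d17:H4 -> H4
  + 16.138.169.55/32 (H1) depth=32
  lookup 16.138.128.1: bits 000100001000101010 walk d0:-→d1:-→d2:-→d3:-→d4:-→d5:-→d6:-→d7:-→d8:H0→d9:-→d10:-→d11:-→d12:-→d13:-→d14:-→d15:-→d16:-→d17:H4→d18:- -> H4
  + 16.138.160.0/20 (H6) depth=20
  lookup 16.138.162.123: bits 00010000100010101010 walk d0:-→d1:-→d2:-→d3:-→d4:-→d5:-→d6:-→d7:-→d8:H0→d9:-→d10:-→d11:-→d12:-→d13:-→d14:-→d15:-→d16:-→d17:H4→d18:-→d19:-→d20:H6 -> H6
  + 0.0.0.0/1 (H4) depth=1
  + 16.128.0.0/12 (H6) depth=12
  + 139.217.142.32/28 (H6) depth=28
  lookup 16.138.128.17: bits 000100001000101010 walk d0:-→d1:H4→d2:-→d3:-→d4:-→d5:-→d6:-→d7:-→d8:H0→d9:-→d10:-→d11:-→d12:H6→d13:-→d14:-→d15:-→d16:-→d17:H4→d18:- -> H4
  lookup 139.217.142.33: bits 1000101111011001100011100010 walk d0:-→d1:-→d2:-→d3:-→d4:-→d5:-→d6:-→d7:-→d8:-→d9:-→d10:-→d11:-→d12:-→d13:-→d14:-→d15:-→d16:-→d17:-→d18:-→d19:-→d20:-→d21:-→d22:-→d23:-→d24:-→d25:-→d26:-→d27:-→d28:H6 -> H6
  lookup 16.138.169.110: bits 0001000010001010101010010 walk d0:-→d1:H4→d2:-→d3:-→d4:-→d5:-→d6:-→d7:-→d8:H0→d9:-→d10:-→d11:-→d12:H6→d13:-→d14:-→d15:-→d16:-→d17:H4→d18:-→d19:-→d20:H6→d21:-→d22:-→d23:-→d24:H4→d25:- -> H4
  + 139.217.142.36/32 (H0) depth=32
  lookup 16.128.0.4: bits 000100001000 walk d0:-→d1:H4→d2:-→d3:-→d4:-→d5:-→d6:-→d7:-→d8:H0→d9:-→d10:-→d11:-→d12:H6 -> H6
  + 139.217.142.0/24 (H5) depth=24
  lookup 104.226.58.162: bits 01101000111000100011101010100010 walk d0:-→d1:H4→d2:-→d3:-→d4:-→d5:-→d6:-→d7:-→d8:-→d9:-→d10:-→d11:-→d12:-→d13:-→d14:-→d15:-→d16:-→d17:-→d18:-→d19:-→d20:-→d21:-→d22:-→d23:-→d24:-→d25:-→d26:-→d27:-→d28:-→d29:-→d30:-→d31:-→d32:H5 -> H5
  + 104.226.0.0/16 (H0) depth=16
  + 139.217.128.0/20 (H3) depth=20
  lookup 16.0.0.1: bits 00010000 walk d0:-→d1:H4→d2:-→d3:-→d4:-→d5:-→d6:-→d7:-→d8:H0 -> H0
  - 16.0.0.0/8 clear@8

== LOOKUPS ==
["H0","H4","no-route","H0","H4","H4","H6","H4","H6","H4","H6","H5","H0"]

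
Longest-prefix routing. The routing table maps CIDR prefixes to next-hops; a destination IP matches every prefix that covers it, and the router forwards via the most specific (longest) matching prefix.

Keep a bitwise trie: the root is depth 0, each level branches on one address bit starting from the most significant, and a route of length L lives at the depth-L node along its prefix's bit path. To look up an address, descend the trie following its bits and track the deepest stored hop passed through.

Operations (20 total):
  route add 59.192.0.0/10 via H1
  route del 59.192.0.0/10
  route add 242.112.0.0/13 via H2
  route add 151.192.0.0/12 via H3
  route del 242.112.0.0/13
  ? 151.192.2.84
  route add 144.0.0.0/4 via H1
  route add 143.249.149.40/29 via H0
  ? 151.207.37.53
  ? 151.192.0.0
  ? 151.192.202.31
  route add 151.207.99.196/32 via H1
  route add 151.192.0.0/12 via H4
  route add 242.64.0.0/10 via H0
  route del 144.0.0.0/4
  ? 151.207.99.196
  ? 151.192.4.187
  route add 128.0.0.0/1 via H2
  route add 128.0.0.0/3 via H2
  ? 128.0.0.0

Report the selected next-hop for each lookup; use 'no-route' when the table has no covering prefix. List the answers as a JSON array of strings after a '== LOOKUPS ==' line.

Apply in order:
  add 59.192.0.0/10 -> H1 at depth 10
  del 59.192.0.0/10 (clear depth 10)
  add 242.112.0.0/13 -> H2 at depth 13
  add 151.192.0.0/12 -> H3 at depth 12
  del 242.112.0.0/13 (clear depth 13)
  Q 151.192.2.84: descend 100101111100 ; hops seen [H3] ; pick H3
  add 144.0.0.0/4 -> H1 at depth 4
  add 143.249.149.40/29 -> H0 at depth 29
  Q 151.207.37.53: descend 100101111100 ; hops seen [H1,H3] ; pick H3
  Q 151.192.0.0: descend 100101111100 ; hops seen [H1,H3] ; pick H3
  Q 151.192.202.31: descend 100101111100 ; hops seen [H1,H3] ; pick H3
  add 151.207.99.196/32 -> H1 at depth 32
  add 151.192.0.0/12 -> H4 at depth 12
  add 242.64.0.0/10 -> H0 at depth 10
  del 144.0.0.0/4 (clear depth 4)
  Q 151.207.99.196: descend 10010111110011110110001111000100 ; hops seen [H4,H1] ; pick H1
  Q 151.192.4.187: descend 100101111100 ; hops seen [H4] ; pick H4
  add 128.0.0.0/1 -> H2 at depth 1
  add 128.0.0.0/3 -> H2 at depth 3
  Q 128.0.0.0: descend 1000 ; hops seen [H2,H2] ; pick H2

== LOOKUPS ==
["H3","H3","H3","H3","H1","H4","H2"]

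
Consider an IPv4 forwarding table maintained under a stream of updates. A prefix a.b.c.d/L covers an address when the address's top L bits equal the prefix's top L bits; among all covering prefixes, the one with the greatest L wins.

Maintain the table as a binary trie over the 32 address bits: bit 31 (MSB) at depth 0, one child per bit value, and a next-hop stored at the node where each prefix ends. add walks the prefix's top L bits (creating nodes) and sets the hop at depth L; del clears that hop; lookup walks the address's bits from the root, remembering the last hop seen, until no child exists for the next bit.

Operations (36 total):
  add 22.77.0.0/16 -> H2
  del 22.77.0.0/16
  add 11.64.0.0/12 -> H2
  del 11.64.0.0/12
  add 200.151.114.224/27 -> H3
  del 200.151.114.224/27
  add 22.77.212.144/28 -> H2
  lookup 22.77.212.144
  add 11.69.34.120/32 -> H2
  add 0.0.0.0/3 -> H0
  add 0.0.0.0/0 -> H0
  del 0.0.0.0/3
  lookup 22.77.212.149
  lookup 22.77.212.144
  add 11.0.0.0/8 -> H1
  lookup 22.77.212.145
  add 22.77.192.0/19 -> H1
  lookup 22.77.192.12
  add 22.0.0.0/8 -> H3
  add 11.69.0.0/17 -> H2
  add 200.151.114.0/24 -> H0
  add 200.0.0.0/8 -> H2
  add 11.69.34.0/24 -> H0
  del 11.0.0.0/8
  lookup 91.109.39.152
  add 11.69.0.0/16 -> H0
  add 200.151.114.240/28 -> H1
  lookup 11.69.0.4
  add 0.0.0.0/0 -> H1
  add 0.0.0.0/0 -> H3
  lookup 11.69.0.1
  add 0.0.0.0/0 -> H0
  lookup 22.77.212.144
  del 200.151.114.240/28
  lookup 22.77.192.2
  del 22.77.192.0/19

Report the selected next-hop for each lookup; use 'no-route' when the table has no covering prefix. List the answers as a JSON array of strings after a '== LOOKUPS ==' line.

Apply in order:
  + 22.77.0.0/16 (H2) depth=16
  del 22.77.0.0/16 (clear depth 16)
  + 11.64.0.0/12 (H2) depth=12
  del 11.64.0.0/12 (clear depth 12)
  + 200.151.114.224/27 (H3) depth=27
  del 200.151.114.224/27 (clear depth 27)
  + 22.77.212.144/28 (H2) depth=28
  ? 22.77.212.144  path d0:-→d1:-→d2:-→d3:-→d4:-→d5:-→d6:-→d7:-→d8:-→d9:-→d10:-→d11:-→d12:-→d13:-→d14:-→d15:-→d16:-→d17:-→d18:-→d19:-→d20:-→d21:-→d22:-→d23:-→d24:-→d25:-→d26:-→d27:-→d28:H2  best=H2
  + 11.69.34.120/32 (H2) depth=32
  + 0.0.0.0/3 (H0) depth=3
  + 0.0.0.0/0 (H0) depth=0
  del 0.0.0.0/3 (clear depth 3)
  ? 22.77.212.149  path d0:H0→d1:-→d2:-→d3:-→d4:-→d5:-→d6:-→d7:-→d8:-→d9:-→d10:-→d11:-→d12:-→d13:-→d14:-→d15:-→d16:-→d17:-→d18:-→d19:-→d20:-→d21:-→d22:-→d23:-→d24:-→d25:-→d26:-→d27:-→d28:H2  best=H2
  ? 22.77.212.144  path d0:H0→d1:-→d2:-→d3:-→d4:-→d5:-→d6:-→d7:-→d8:-→d9:-→d10:-→d11:-→d12:-→d13:-→d14:-→d15:-→d16:-→d17:-→d18:-→d19:-→d20:-→d21:-→d22:-→d23:-→d24:-→d25:-→d26:-→d27:-→d28:H2  best=H2
  + 11.0.0.0/8 (H1) depth=8
  ? 22.77.212.145  path d0:H0→d1:-→d2:-→d3:-→d4:-→d5:-→d6:-→d7:-→d8:-→d9:-→d10:-→d11:-→d12:-→d13:-→d14:-→d15:-→d16:-→d17:-→d18:-→d19:-→d20:-→d21:-→d22:-→d23:-→d24:-→d25:-→d26:-→d27:-→d28:H2  best=H2
  + 22.77.192.0/19 (H1) depth=19
  ? 22.77.192.12  path d0:H0→d1:-→d2:-→d3:-→d4:-→d5:-→d6:-→d7:-→d8:-→d9:-→d10:-→d11:-→d12:-→d13:-→d14:-→d15:-→d16:-→d17:-→d18:-→d19:H1  best=H1
  + 22.0.0.0/8 (H3) depth=8
  + 11.69.0.0/17 (H2) depth=17
  + 200.151.114.0/24 (H0) depth=24
  + 200.0.0.0/8 (H2) depth=8
  + 11.69.34.0/24 (H0) depth=24
  del 11.0.0.0/8 (clear depth 8)
  ? 91.109.39.152  path d0:H0→d1:-  best=H0
  + 11.69.0.0/16 (H0) depth=16
  + 200.151.114.240/28 (H1) depth=28
  ? 11.69.0.4  path d0:H0→d1:-→d2:-→d3:-→d4:-→d5:-→d6:-→d7:-→d8:-→d9:-→d10:-→d11:-→d12:-→d13:-→d14:-→d15:-→d16:H0→d17:H2→d18:-  best=H2
  + 0.0.0.0/0 (H1) depth=0
  + 0.0.0.0/0 (H3) depth=0
  ? 11.69.0.1  path d0:H3→d1:-→d2:-→d3:-→d4:-→d5:-→d6:-→d7:-→d8:-→d9:-→d10:-→d11:-→d12:-→d13:-→d14:-→d15:-→d16:H0→d17:H2→d18:-  best=H2
  + 0.0.0.0/0 (H0) depth=0
  ? 22.77.212.144  path d0:H0→d1:-→d2:-→d3:-→d4:-→d5:-→d6:-→d7:-→d8:H3→d9:-→d10:-→d11:-→d12:-→d13:-→d14:-→d15:-→d16:-→d17:-→d18:-→d19:H1→d20:-→d21:-→d22:-→d23:-→d24:-→d25:-→d26:-→d27:-→d28:H2  best=H2
  del 200.151.114.240/28 (clear depth 28)
  ? 22.77.192.2  path d0:H0→d1:-→d2:-→d3:-→d4:-→d5:-→d6:-→d7:-→d8:H3→d9:-→d10:-→d11:-→d12:-→d13:-→d14:-→d15:-→d16:-→d17:-→d18:-→d19:H1  best=H1
  del 22.77.192.0/19 (clear depth 19)

== LOOKUPS ==
["H2","H2","H2","H2","H1","H0","H2","H2","H2","H1"]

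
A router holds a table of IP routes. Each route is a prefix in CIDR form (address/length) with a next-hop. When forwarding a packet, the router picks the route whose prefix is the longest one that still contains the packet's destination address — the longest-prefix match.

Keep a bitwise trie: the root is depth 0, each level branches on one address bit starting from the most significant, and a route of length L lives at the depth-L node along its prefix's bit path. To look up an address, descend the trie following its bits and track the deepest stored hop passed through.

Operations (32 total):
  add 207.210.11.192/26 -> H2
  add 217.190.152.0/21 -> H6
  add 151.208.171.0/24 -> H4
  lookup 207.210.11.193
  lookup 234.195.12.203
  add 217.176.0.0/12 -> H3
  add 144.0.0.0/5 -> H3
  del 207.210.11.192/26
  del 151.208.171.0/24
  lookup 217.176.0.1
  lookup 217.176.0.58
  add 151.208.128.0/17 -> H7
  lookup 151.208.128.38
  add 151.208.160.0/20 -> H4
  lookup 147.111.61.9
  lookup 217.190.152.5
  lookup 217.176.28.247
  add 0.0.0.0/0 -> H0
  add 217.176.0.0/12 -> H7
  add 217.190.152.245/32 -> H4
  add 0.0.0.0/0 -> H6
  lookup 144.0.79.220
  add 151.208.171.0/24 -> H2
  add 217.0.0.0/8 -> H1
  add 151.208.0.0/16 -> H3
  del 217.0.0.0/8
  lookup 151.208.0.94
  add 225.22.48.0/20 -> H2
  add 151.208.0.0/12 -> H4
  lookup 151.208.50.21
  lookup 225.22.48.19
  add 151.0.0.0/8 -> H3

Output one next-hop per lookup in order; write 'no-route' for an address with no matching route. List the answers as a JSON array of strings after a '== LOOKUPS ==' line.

Process each operation:
  + 207.210.11.192/26 (H2) depth=26
  + 217.190.152.0/21 (H6) depth=21
  + 151.208.171.0/24 (H4) depth=24
  lookup 207.210.11.193: bits 11001111110100100000101111 walk d0:-→d1:-→d2:-→d3:-→d4:-→d5:-→d6:-→d7:-→d8:-→d9:-→d10:-→d11:-→d12:-→d13:-→d14:-→d15:-→d16:-→d17:-→d18:-→d19:-→d20:-→d21:-→d22:-→d23:-→d24:-→d25:-→d26:H2 -> H2
  lookup 234.195.12.203: bits 11 walk d0:-→d1:-→d2:- -> no-route
  + 217.176.0.0/12 (H3) depth=12
  + 144.0.0.0/5 (H3) depth=5
  del 207.210.11.192/26 (clear depth 26)
  del 151.208.171.0/24 (clear depth 24)
  lookup 217.176.0.1: bits 110110011011 walk d0:-→d1:-→d2:-→d3:-→d4:-→d5:-→d6:-→d7:-→d8:-→d9:-→d10:-→d11:-→d12:H3 -> H3
  lookup 217.176.0.58: bits 110110011011 walk d0:-→d1:-→d2:-→d3:-→d4:-→d5:-→d6:-→d7:-→d8:-→d9:-→d10:-→d11:-→d12:H3 -> H3
  + 151.208.128.0/17 (H7) depth=17
  lookup 151.208.128.38: bits 100101111101000010 walk d0:-→d1:-→d2:-→d3:-→d4:-→d5:H3→d6:-→d7:-→d8:-→d9:-→d10:-→d11:-→d12:-→d13:-→d14:-→d15:-→d16:-→d17:H7→d18:- -> H7
  + 151.208.160.0/20 (H4) depth=20
  lookup 147.111.61.9: bits 10010 walk d0:-→d1:-→d2:-→d3:-→d4:-→d5:H3 -> H3
  lookup 217.190.152.5: bits 110110011011111010011 walk d0:-→d1:-→d2:-→d3:-→d4:-→d5:-→d6:-→d7:-→d8:-→d9:-→d10:-→d11:-→d12:H3→d13:-→d14:-→d15:-→d16:-→d17:-→d18:-→d19:-→d20:-→d21:H6 -> H6
  lookup 217.176.28.247: bits 110110011011 walk d0:-→d1:-→d2:-→d3:-→d4:-→d5:-→d6:-→d7:-→d8:-→d9:-→d10:-→d11:-→d12:H3 -> H3
  + 0.0.0.0/0 (H0) depth=0
  + 217.176.0.0/12 (H7) depth=12
  + 217.190.152.245/32 (H4) depth=32
  + 0.0.0.0/0 (H6) depth=0
  lookup 144.0.79.220: bits 10010 walk d0:H6→d1:-→d2:-→d3:-→d4:-→d5:H3 -> H3
  + 151.208.171.0/24 (H2) depth=24
  + 217.0.0.0/8 (H1) depth=8
  + 151.208.0.0/16 (H3) depth=16
  del 217.0.0.0/8 (clear depth 8)
  lookup 151.208.0.94: bits 1001011111010000 walk d0:H6→d1:-→d2:-→d3:-→d4:-→d5:H3→d6:-→d7:-→d8:-→d9:-→d10:-→d11:-→d12:-→d13:-→d14:-→d15:-→d16:H3 -> H3
  + 225.22.48.0/20 (H2) depth=20
  + 151.208.0.0/12 (H4) depth=12
  lookup 151.208.50.21: bits 1001011111010000 walk d0:H6→d1:-→d2:-→d3:-→d4:-→d5:H3→d6:-→d7:-→d8:-→d9:-→d10:-→d11:-→d12:H4→d13:-→d14:-→d15:-→d16:H3 -> H3
  lookup 225.22.48.19: bits 11100001000101100011 walk d0:H6→d1:-→d2:-→d3:-→d4:-→d5:-→d6:-→d7:-→d8:-→d9:-→d10:-→d11:-→d12:-→d13:-→d14:-→d15:-→d16:-→d17:-→d18:-→d19:-→d20:H2 -> H2
  + 151.0.0.0/8 (H3) depth=8

== LOOKUPS ==
["H2","no-route","H3","H3","H7","H3","H6","H3","H3","H3","H3","H2"]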